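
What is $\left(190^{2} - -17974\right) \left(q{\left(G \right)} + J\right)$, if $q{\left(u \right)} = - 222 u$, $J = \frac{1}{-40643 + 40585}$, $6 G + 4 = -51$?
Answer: $\frac{3191150073}{29} \approx 1.1004 \cdot 10^{8}$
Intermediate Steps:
$G = - \frac{55}{6}$ ($G = - \frac{2}{3} + \frac{1}{6} \left(-51\right) = - \frac{2}{3} - \frac{17}{2} = - \frac{55}{6} \approx -9.1667$)
$J = - \frac{1}{58}$ ($J = \frac{1}{-58} = - \frac{1}{58} \approx -0.017241$)
$\left(190^{2} - -17974\right) \left(q{\left(G \right)} + J\right) = \left(190^{2} - -17974\right) \left(\left(-222\right) \left(- \frac{55}{6}\right) - \frac{1}{58}\right) = \left(36100 + 17974\right) \left(2035 - \frac{1}{58}\right) = 54074 \cdot \frac{118029}{58} = \frac{3191150073}{29}$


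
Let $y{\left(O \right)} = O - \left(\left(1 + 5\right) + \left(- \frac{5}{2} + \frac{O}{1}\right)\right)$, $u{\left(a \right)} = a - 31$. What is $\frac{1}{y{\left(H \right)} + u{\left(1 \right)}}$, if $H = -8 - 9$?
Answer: $- \frac{2}{67} \approx -0.029851$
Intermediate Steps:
$u{\left(a \right)} = -31 + a$
$H = -17$ ($H = -8 - 9 = -17$)
$y{\left(O \right)} = - \frac{7}{2}$ ($y{\left(O \right)} = O - \left(6 + \left(\left(-5\right) \frac{1}{2} + O 1\right)\right) = O - \left(6 + \left(- \frac{5}{2} + O\right)\right) = O - \left(\frac{7}{2} + O\right) = - \frac{7}{2}$)
$\frac{1}{y{\left(H \right)} + u{\left(1 \right)}} = \frac{1}{- \frac{7}{2} + \left(-31 + 1\right)} = \frac{1}{- \frac{7}{2} - 30} = \frac{1}{- \frac{67}{2}} = - \frac{2}{67}$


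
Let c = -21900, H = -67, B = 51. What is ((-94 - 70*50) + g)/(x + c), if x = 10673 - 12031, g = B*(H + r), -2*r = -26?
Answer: 3174/11629 ≈ 0.27294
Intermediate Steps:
r = 13 (r = -1/2*(-26) = 13)
g = -2754 (g = 51*(-67 + 13) = 51*(-54) = -2754)
x = -1358
((-94 - 70*50) + g)/(x + c) = ((-94 - 70*50) - 2754)/(-1358 - 21900) = ((-94 - 3500) - 2754)/(-23258) = (-3594 - 2754)*(-1/23258) = -6348*(-1/23258) = 3174/11629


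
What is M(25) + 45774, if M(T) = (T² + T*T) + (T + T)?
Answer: 47074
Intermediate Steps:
M(T) = 2*T + 2*T² (M(T) = (T² + T²) + 2*T = 2*T² + 2*T = 2*T + 2*T²)
M(25) + 45774 = 2*25*(1 + 25) + 45774 = 2*25*26 + 45774 = 1300 + 45774 = 47074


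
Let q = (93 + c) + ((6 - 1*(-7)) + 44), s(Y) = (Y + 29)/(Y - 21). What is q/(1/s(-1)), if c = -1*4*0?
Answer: -2100/11 ≈ -190.91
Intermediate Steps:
c = 0 (c = -4*0 = 0)
s(Y) = (29 + Y)/(-21 + Y)
q = 150 (q = (93 + 0) + ((6 - 1*(-7)) + 44) = 93 + ((6 + 7) + 44) = 93 + (13 + 44) = 93 + 57 = 150)
q/(1/s(-1)) = 150/(1/((29 - 1)/(-21 - 1))) = 150/(1/(28/(-22))) = 150/(1/(-1/22*28)) = 150/(1/(-14/11)) = 150/(-11/14) = 150*(-14/11) = -2100/11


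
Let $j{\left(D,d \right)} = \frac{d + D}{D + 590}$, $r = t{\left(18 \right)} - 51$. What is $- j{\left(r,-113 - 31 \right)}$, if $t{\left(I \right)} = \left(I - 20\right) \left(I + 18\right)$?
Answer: $\frac{267}{467} \approx 0.57173$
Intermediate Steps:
$t{\left(I \right)} = \left(-20 + I\right) \left(18 + I\right)$
$r = -123$ ($r = \left(-360 + 18^{2} - 36\right) - 51 = \left(-360 + 324 - 36\right) - 51 = -72 - 51 = -123$)
$j{\left(D,d \right)} = \frac{D + d}{590 + D}$
$- j{\left(r,-113 - 31 \right)} = - \frac{-123 - 144}{590 - 123} = - \frac{-123 - 144}{467} = - \frac{-267}{467} = \left(-1\right) \left(- \frac{267}{467}\right) = \frac{267}{467}$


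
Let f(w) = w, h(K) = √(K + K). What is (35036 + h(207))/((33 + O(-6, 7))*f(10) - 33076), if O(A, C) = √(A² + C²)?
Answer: -143411107/134036502 - 43795*√85/134036502 - 16373*√46/178715336 - 5*√3910/178715336 ≈ -1.0736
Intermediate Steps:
h(K) = √2*√K (h(K) = √(2*K) = √2*√K)
(35036 + h(207))/((33 + O(-6, 7))*f(10) - 33076) = (35036 + √2*√207)/((33 + √((-6)² + 7²))*10 - 33076) = (35036 + √2*(3*√23))/((33 + √(36 + 49))*10 - 33076) = (35036 + 3*√46)/((33 + √85)*10 - 33076) = (35036 + 3*√46)/((330 + 10*√85) - 33076) = (35036 + 3*√46)/(-32746 + 10*√85)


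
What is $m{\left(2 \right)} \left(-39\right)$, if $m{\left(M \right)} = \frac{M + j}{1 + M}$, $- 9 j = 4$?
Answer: $- \frac{182}{9} \approx -20.222$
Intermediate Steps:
$j = - \frac{4}{9}$ ($j = \left(- \frac{1}{9}\right) 4 = - \frac{4}{9} \approx -0.44444$)
$m{\left(M \right)} = \frac{- \frac{4}{9} + M}{1 + M}$ ($m{\left(M \right)} = \frac{M - \frac{4}{9}}{1 + M} = \frac{- \frac{4}{9} + M}{1 + M}$)
$m{\left(2 \right)} \left(-39\right) = \frac{- \frac{4}{9} + 2}{1 + 2} \left(-39\right) = \frac{1}{3} \cdot \frac{14}{9} \left(-39\right) = \frac{14}{27} \left(-39\right) = - \frac{182}{9}$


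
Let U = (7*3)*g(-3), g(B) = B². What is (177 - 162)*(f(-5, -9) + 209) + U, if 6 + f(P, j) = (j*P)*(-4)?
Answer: 534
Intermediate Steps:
U = 189 (U = (7*3)*(-3)² = 21*9 = 189)
f(P, j) = -6 - 4*P*j (f(P, j) = -6 + (j*P)*(-4) = -6 + (P*j)*(-4) = -6 - 4*P*j)
(177 - 162)*(f(-5, -9) + 209) + U = (177 - 162)*((-6 - 4*(-5)*(-9)) + 209) + 189 = 15*((-6 - 180) + 209) + 189 = 15*(-186 + 209) + 189 = 15*23 + 189 = 345 + 189 = 534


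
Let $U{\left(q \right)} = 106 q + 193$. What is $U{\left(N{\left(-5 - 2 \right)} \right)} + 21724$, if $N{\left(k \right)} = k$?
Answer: $21175$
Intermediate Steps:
$U{\left(q \right)} = 193 + 106 q$
$U{\left(N{\left(-5 - 2 \right)} \right)} + 21724 = \left(193 + 106 \left(-5 - 2\right)\right) + 21724 = \left(193 + 106 \left(-7\right)\right) + 21724 = \left(193 - 742\right) + 21724 = -549 + 21724 = 21175$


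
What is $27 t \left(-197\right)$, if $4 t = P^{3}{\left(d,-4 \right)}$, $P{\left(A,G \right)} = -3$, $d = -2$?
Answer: $\frac{143613}{4} \approx 35903.0$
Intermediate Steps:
$t = - \frac{27}{4}$ ($t = \frac{\left(-3\right)^{3}}{4} = \frac{1}{4} \left(-27\right) = - \frac{27}{4} \approx -6.75$)
$27 t \left(-197\right) = 27 \left(\left(- \frac{27}{4}\right) \left(-197\right)\right) = 27 \cdot \frac{5319}{4} = \frac{143613}{4}$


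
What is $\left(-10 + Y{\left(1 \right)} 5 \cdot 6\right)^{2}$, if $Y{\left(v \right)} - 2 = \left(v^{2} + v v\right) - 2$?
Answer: $2500$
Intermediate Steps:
$Y{\left(v \right)} = 2 v^{2}$ ($Y{\left(v \right)} = 2 - \left(2 - v^{2} - v v\right) = 2 + \left(\left(v^{2} + v^{2}\right) - 2\right) = 2 + \left(2 v^{2} - 2\right) = 2 + \left(-2 + 2 v^{2}\right) = 2 v^{2}$)
$\left(-10 + Y{\left(1 \right)} 5 \cdot 6\right)^{2} = \left(-10 + 2 \cdot 1^{2} \cdot 5 \cdot 6\right)^{2} = \left(-10 + 2 \cdot 1 \cdot 5 \cdot 6\right)^{2} = \left(-10 + 2 \cdot 5 \cdot 6\right)^{2} = \left(-10 + 10 \cdot 6\right)^{2} = \left(-10 + 60\right)^{2} = 50^{2} = 2500$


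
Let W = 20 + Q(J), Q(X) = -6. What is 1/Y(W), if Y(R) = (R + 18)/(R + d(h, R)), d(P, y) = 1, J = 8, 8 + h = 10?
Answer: 15/32 ≈ 0.46875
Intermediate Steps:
h = 2 (h = -8 + 10 = 2)
W = 14 (W = 20 - 6 = 14)
Y(R) = (18 + R)/(1 + R) (Y(R) = (R + 18)/(R + 1) = (18 + R)/(1 + R))
1/Y(W) = 1/((18 + 14)/(1 + 14)) = 1/(32/15) = 15/32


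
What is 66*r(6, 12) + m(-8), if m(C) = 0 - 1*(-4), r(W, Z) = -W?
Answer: -392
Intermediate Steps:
m(C) = 4 (m(C) = 0 + 4 = 4)
66*r(6, 12) + m(-8) = 66*(-1*6) + 4 = 66*(-6) + 4 = -396 + 4 = -392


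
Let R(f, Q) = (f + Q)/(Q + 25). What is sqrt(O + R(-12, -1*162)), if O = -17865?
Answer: I*sqrt(335284347)/137 ≈ 133.66*I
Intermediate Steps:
R(f, Q) = (Q + f)/(25 + Q)
sqrt(O + R(-12, -1*162)) = sqrt(-17865 + (-1*162 - 12)/(25 - 1*162)) = sqrt(-17865 + (-162 - 12)/(25 - 162)) = sqrt(-17865 - 174/(-137)) = sqrt(-17865 - 1/137*(-174)) = sqrt(-17865 + 174/137) = sqrt(-2447331/137) = I*sqrt(335284347)/137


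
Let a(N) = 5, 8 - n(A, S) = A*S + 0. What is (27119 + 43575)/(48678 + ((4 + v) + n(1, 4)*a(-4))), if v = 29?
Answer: 70694/48731 ≈ 1.4507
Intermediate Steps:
n(A, S) = 8 - A*S (n(A, S) = 8 - (A*S + 0) = 8 - A*S)
(27119 + 43575)/(48678 + ((4 + v) + n(1, 4)*a(-4))) = (27119 + 43575)/(48678 + ((4 + 29) + (8 - 1*1*4)*5)) = 70694/(48678 + (33 + (8 - 4)*5)) = 70694/(48678 + (33 + 4*5)) = 70694/(48678 + (33 + 20)) = 70694/(48678 + 53) = 70694/48731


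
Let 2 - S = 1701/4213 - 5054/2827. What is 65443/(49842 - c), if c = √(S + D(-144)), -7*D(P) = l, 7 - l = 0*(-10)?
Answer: 588615904617741/448295369860843 + 65443*√2794842530106/2689772219165058 ≈ 1.3130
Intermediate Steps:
l = 7 (l = 7 - 0*(-10) = 7 - 1*0 = 7 + 0 = 7)
D(P) = -1 (D(P) = -⅐*7 = -1)
S = 3664007/1082741 (S = 2 - (1701/4213 - 5054/2827) = 2 - 1*(-1498525/1082741) = 2 + 1498525/1082741 = 3664007/1082741 ≈ 3.3840)
c = √2794842530106/1082741 (c = √(3664007/1082741 - 1) = √(2581266/1082741) = √2794842530106/1082741 ≈ 1.5440)
65443/(49842 - c) = 65443/(49842 - √2794842530106/1082741)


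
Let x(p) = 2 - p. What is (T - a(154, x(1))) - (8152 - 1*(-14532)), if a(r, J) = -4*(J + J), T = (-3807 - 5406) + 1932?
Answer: -29957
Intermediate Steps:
T = -7281 (T = -9213 + 1932 = -7281)
a(r, J) = -8*J
(T - a(154, x(1))) - (8152 - 1*(-14532)) = (-7281 - (-8)*(2 - 1*1)) - (8152 - 1*(-14532)) = (-7281 - (-8)*(2 - 1)) - (8152 + 14532) = (-7281 - (-8)) - 1*22684 = (-7281 - 1*(-8)) - 22684 = (-7281 + 8) - 22684 = -7273 - 22684 = -29957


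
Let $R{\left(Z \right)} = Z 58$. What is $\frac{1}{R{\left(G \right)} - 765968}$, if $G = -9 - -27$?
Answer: $- \frac{1}{764924} \approx -1.3073 \cdot 10^{-6}$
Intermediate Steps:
$G = 18$ ($G = -9 + 27 = 18$)
$R{\left(Z \right)} = 58 Z$
$\frac{1}{R{\left(G \right)} - 765968} = \frac{1}{58 \cdot 18 - 765968} = \frac{1}{1044 - 765968} = \frac{1}{-764924} = - \frac{1}{764924}$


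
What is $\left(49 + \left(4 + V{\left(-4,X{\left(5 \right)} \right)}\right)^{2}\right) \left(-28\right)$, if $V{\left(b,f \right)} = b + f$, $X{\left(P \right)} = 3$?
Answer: $-1624$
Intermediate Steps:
$\left(49 + \left(4 + V{\left(-4,X{\left(5 \right)} \right)}\right)^{2}\right) \left(-28\right) = \left(49 + \left(4 + \left(-4 + 3\right)\right)^{2}\right) \left(-28\right) = \left(49 + \left(4 - 1\right)^{2}\right) \left(-28\right) = \left(49 + 3^{2}\right) \left(-28\right) = \left(49 + 9\right) \left(-28\right) = 58 \left(-28\right) = -1624$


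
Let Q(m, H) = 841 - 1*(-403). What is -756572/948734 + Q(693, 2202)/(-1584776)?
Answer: -150022171621/187941359198 ≈ -0.79824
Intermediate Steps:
Q(m, H) = 1244 (Q(m, H) = 841 + 403 = 1244)
-756572/948734 + Q(693, 2202)/(-1584776) = -756572/948734 + 1244/(-1584776) = -756572*1/948734 + 1244*(-1/1584776) = -378286/474367 - 311/396194 = -150022171621/187941359198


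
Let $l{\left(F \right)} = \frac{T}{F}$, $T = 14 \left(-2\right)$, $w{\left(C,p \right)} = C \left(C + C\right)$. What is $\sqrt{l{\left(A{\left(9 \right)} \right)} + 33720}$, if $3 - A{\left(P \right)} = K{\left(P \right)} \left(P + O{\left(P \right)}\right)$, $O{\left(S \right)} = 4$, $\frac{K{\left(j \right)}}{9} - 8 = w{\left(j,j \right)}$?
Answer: $\frac{2 \sqrt{68040901671}}{2841} \approx 183.63$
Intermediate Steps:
$w{\left(C,p \right)} = 2 C^{2}$ ($w{\left(C,p \right)} = C 2 C = 2 C^{2}$)
$K{\left(j \right)} = 72 + 18 j^{2}$ ($K{\left(j \right)} = 72 + 9 \cdot 2 j^{2} = 72 + 18 j^{2}$)
$T = -28$
$A{\left(P \right)} = 3 - \left(4 + P\right) \left(72 + 18 P^{2}\right)$ ($A{\left(P \right)} = 3 - \left(72 + 18 P^{2}\right) \left(P + 4\right) = 3 - \left(72 + 18 P^{2}\right) \left(4 + P\right) = 3 - \left(4 + P\right) \left(72 + 18 P^{2}\right)$)
$l{\left(F \right)} = - \frac{28}{F}$
$\sqrt{l{\left(A{\left(9 \right)} \right)} + 33720} = \sqrt{- \frac{28}{-285 - 648 - 72 \cdot 9^{2} - 18 \cdot 9^{3}} + 33720} = \sqrt{- \frac{28}{-285 - 648 - 5832 - 13122} + 33720} = \sqrt{- \frac{28}{-19887} + 33720} = \sqrt{\left(-28\right) \left(- \frac{1}{19887}\right) + 33720} = \sqrt{\frac{4}{2841} + 33720} = \sqrt{\frac{95798524}{2841}} = \frac{2 \sqrt{68040901671}}{2841}$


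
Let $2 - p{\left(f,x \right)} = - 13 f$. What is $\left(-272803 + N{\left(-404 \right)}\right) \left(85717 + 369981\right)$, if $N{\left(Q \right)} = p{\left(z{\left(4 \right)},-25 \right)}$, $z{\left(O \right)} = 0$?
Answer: $-124314870098$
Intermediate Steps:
$p{\left(f,x \right)} = 2 + 13 f$ ($p{\left(f,x \right)} = 2 - - 13 f = 2 + 13 f$)
$N{\left(Q \right)} = 2$ ($N{\left(Q \right)} = 2 + 13 \cdot 0 = 2 + 0 = 2$)
$\left(-272803 + N{\left(-404 \right)}\right) \left(85717 + 369981\right) = \left(-272803 + 2\right) \left(85717 + 369981\right) = \left(-272801\right) 455698 = -124314870098$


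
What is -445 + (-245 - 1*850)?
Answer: -1540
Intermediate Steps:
-445 + (-245 - 1*850) = -445 + (-245 - 850) = -445 - 1095 = -1540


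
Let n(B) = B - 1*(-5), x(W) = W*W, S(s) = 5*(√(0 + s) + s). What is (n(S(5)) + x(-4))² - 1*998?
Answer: 1243 + 460*√5 ≈ 2271.6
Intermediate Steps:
S(s) = 5*s + 5*√s (S(s) = 5*(√s + s) = 5*(s + √s) = 5*s + 5*√s)
x(W) = W²
n(B) = 5 + B (n(B) = B + 5 = 5 + B)
(n(S(5)) + x(-4))² - 1*998 = ((5 + (5*5 + 5*√5)) + (-4)²)² - 1*998 = ((5 + (25 + 5*√5)) + 16)² - 998 = ((30 + 5*√5) + 16)² - 998 = (46 + 5*√5)² - 998 = -998 + (46 + 5*√5)²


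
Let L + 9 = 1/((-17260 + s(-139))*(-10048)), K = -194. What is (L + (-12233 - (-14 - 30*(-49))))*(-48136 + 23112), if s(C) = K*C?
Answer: 22710463435025/66254 ≈ 3.4278e+8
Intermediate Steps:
s(C) = -194*C
L = -877732993/97525888 (L = -9 + 1/(-17260 - 194*(-139)*(-10048)) = -9 - 1/10048/(-17260 + 26966) = -9 - 1/10048/9706 = -9 + (1/9706)*(-1/10048) = -9 - 1/97525888 = -877732993/97525888 ≈ -9.0000)
(L + (-12233 - (-14 - 30*(-49))))*(-48136 + 23112) = (-877732993/97525888 + (-12233 - (-14 - 30*(-49))))*(-48136 + 23112) = (-877732993/97525888 + (-12233 - (-14 + 1470)))*(-25024) = (-877732993/97525888 + (-12233 - 1*1456))*(-25024) = (-877732993/97525888 + (-12233 - 1456))*(-25024) = (-877732993/97525888 - 13689)*(-25024) = -1335909613825/97525888*(-25024) = 22710463435025/66254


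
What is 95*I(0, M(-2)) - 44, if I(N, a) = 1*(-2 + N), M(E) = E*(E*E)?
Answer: -234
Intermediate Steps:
M(E) = E³ (M(E) = E*E² = E³)
I(N, a) = -2 + N
95*I(0, M(-2)) - 44 = 95*(-2 + 0) - 44 = 95*(-2) - 44 = -190 - 44 = -234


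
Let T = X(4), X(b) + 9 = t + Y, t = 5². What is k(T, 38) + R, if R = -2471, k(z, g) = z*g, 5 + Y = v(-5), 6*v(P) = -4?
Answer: -6235/3 ≈ -2078.3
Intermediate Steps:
v(P) = -⅔ (v(P) = (⅙)*(-4) = -⅔)
t = 25
Y = -17/3 (Y = -5 - ⅔ = -17/3 ≈ -5.6667)
X(b) = 31/3 (X(b) = -9 + (25 - 17/3) = -9 + 58/3 = 31/3)
T = 31/3 ≈ 10.333
k(z, g) = g*z
k(T, 38) + R = 38*(31/3) - 2471 = 1178/3 - 2471 = -6235/3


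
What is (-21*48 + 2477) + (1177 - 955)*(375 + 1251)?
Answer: 362441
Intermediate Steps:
(-21*48 + 2477) + (1177 - 955)*(375 + 1251) = (-1008 + 2477) + 222*1626 = 1469 + 360972 = 362441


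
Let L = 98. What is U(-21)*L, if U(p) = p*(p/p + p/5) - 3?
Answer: 31458/5 ≈ 6291.6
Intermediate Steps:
U(p) = -3 + p*(1 + p/5) (U(p) = p*(1 + p*(1/5)) - 3 = p*(1 + p/5) - 3 = -3 + p*(1 + p/5))
U(-21)*L = (-3 - 21 + (1/5)*(-21)**2)*98 = (-3 - 21 + (1/5)*441)*98 = (-3 - 21 + 441/5)*98 = (321/5)*98 = 31458/5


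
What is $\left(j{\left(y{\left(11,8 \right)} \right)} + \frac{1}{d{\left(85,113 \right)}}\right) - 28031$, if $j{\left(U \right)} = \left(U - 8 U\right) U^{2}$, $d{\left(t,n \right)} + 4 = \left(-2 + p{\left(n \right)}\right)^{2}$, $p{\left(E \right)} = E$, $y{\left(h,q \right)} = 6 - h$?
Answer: $- \frac{334480451}{12317} \approx -27156.0$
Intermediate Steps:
$d{\left(t,n \right)} = -4 + \left(-2 + n\right)^{2}$
$j{\left(U \right)} = - 7 U^{3}$ ($j{\left(U \right)} = - 7 U U^{2} = - 7 U^{3}$)
$\left(j{\left(y{\left(11,8 \right)} \right)} + \frac{1}{d{\left(85,113 \right)}}\right) - 28031 = \left(- 7 \left(6 - 11\right)^{3} + \frac{1}{113 \left(-4 + 113\right)}\right) - 28031 = \left(- 7 \left(6 - 11\right)^{3} + \frac{1}{113 \cdot 109}\right) - 28031 = \left(- 7 \left(-5\right)^{3} + \frac{1}{12317}\right) - 28031 = \left(\left(-7\right) \left(-125\right) + \frac{1}{12317}\right) - 28031 = \left(875 + \frac{1}{12317}\right) - 28031 = \frac{10777376}{12317} - 28031 = - \frac{334480451}{12317}$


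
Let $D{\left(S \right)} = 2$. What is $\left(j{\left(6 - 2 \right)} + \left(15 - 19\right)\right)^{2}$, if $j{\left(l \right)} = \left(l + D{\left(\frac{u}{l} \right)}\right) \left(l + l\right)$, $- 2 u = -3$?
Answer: $1936$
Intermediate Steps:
$u = \frac{3}{2}$ ($u = \left(- \frac{1}{2}\right) \left(-3\right) = \frac{3}{2} \approx 1.5$)
$j{\left(l \right)} = 2 l \left(2 + l\right)$ ($j{\left(l \right)} = \left(l + 2\right) \left(l + l\right) = \left(2 + l\right) 2 l = 2 l \left(2 + l\right)$)
$\left(j{\left(6 - 2 \right)} + \left(15 - 19\right)\right)^{2} = \left(2 \left(6 - 2\right) \left(2 + \left(6 - 2\right)\right) + \left(15 - 19\right)\right)^{2} = \left(2 \cdot 4 \left(2 + 4\right) - 4\right)^{2} = \left(2 \cdot 4 \cdot 6 - 4\right)^{2} = \left(48 - 4\right)^{2} = 44^{2} = 1936$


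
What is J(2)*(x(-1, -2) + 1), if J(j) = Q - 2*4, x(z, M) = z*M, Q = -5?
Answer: -39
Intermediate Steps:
x(z, M) = M*z
J(j) = -13 (J(j) = -5 - 2*4 = -5 - 8 = -13)
J(2)*(x(-1, -2) + 1) = -13*(-2*(-1) + 1) = -13*(2 + 1) = -13*3 = -39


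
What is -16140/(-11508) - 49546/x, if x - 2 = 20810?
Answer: -9761237/9979354 ≈ -0.97814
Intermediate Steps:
x = 20812 (x = 2 + 20810 = 20812)
-16140/(-11508) - 49546/x = -16140/(-11508) - 49546/20812 = -16140*(-1/11508) - 49546*1/20812 = 1345/959 - 24773/10406 = -9761237/9979354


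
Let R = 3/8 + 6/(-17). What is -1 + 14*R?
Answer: -47/68 ≈ -0.69118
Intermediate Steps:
R = 3/136 (R = 3*(1/8) + 6*(-1/17) = 3/8 - 6/17 = 3/136 ≈ 0.022059)
-1 + 14*R = -1 + 14*(3/136) = -1 + 21/68 = -47/68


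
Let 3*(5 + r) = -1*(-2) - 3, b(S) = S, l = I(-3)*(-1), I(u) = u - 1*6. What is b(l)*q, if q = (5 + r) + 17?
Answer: 150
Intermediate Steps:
I(u) = -6 + u (I(u) = u - 6 = -6 + u)
l = 9 (l = (-6 - 3)*(-1) = -9*(-1) = 9)
r = -16/3 (r = -5 + (-1*(-2) - 3)/3 = -5 + (2 - 3)/3 = -5 + (1/3)*(-1) = -5 - 1/3 = -16/3 ≈ -5.3333)
q = 50/3 (q = (5 - 16/3) + 17 = -1/3 + 17 = 50/3 ≈ 16.667)
b(l)*q = 9*(50/3) = 150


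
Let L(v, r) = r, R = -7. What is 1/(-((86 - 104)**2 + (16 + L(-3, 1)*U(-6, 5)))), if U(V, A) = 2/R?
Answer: -7/2378 ≈ -0.0029436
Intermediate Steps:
U(V, A) = -2/7 (U(V, A) = 2/(-7) = 2*(-1/7) = -2/7)
1/(-((86 - 104)**2 + (16 + L(-3, 1)*U(-6, 5)))) = 1/(-((86 - 104)**2 + (16 + 1*(-2/7)))) = 1/(-((-18)**2 + (16 - 2/7))) = 1/(-(324 + 110/7)) = 1/(-1*2378/7) = 1/(-2378/7) = -7/2378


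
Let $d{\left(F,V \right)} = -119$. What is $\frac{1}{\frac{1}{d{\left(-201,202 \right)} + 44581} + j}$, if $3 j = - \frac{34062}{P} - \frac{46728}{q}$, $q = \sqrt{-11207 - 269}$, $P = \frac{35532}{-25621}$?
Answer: $\frac{8462552734624726485}{69304855100127453283261} - \frac{2805895344644172 i \sqrt{2869}}{69304855100127453283261} \approx 0.00012211 - 2.1686 \cdot 10^{-6} i$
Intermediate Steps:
$P = - \frac{35532}{25621}$ ($P = 35532 \left(- \frac{1}{25621}\right) = - \frac{35532}{25621} \approx -1.3868$)
$q = 2 i \sqrt{2869}$ ($q = \sqrt{-11476} = 2 i \sqrt{2869} \approx 107.13 i$)
$j = \frac{20778631}{2538} + \frac{7788 i \sqrt{2869}}{2869}$ ($j = \frac{- \frac{34062}{- \frac{35532}{25621}} - \frac{46728}{2 i \sqrt{2869}}}{3} = \frac{\left(-34062\right) \left(- \frac{25621}{35532}\right) - 46728 \left(- \frac{i \sqrt{2869}}{5738}\right)}{3} = \frac{\frac{20778631}{846} + \frac{23364 i \sqrt{2869}}{2869}}{3} = \frac{20778631}{2538} + \frac{7788 i \sqrt{2869}}{2869} \approx 8187.0 + 145.4 i$)
$\frac{1}{\frac{1}{d{\left(-201,202 \right)} + 44581} + j} = \frac{1}{\frac{1}{-119 + 44581} + \left(\frac{20778631}{2538} + \frac{7788 i \sqrt{2869}}{2869}\right)} = \frac{1}{\frac{1}{44462} + \left(\frac{20778631}{2538} + \frac{7788 i \sqrt{2869}}{2869}\right)} = \frac{1}{\frac{4914146245}{600237} + \frac{7788 i \sqrt{2869}}{2869}}$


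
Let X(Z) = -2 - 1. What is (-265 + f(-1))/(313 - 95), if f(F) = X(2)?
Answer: -134/109 ≈ -1.2294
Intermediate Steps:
X(Z) = -3
f(F) = -3
(-265 + f(-1))/(313 - 95) = (-265 - 3)/(313 - 95) = -268/218 = -268*1/218 = -134/109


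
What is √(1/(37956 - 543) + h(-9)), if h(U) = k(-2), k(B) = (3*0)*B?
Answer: √4157/12471 ≈ 0.0051700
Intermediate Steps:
k(B) = 0 (k(B) = 0*B = 0)
h(U) = 0
√(1/(37956 - 543) + h(-9)) = √(1/(37956 - 543) + 0) = √(1/37413 + 0) = √(1/37413) = √4157/12471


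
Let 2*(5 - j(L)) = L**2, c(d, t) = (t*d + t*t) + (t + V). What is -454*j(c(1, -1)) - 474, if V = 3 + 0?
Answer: -1836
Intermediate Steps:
V = 3
c(d, t) = 3 + t + t**2 + d*t (c(d, t) = (t*d + t*t) + (t + 3) = (d*t + t**2) + (3 + t) = (t**2 + d*t) + (3 + t) = 3 + t + t**2 + d*t)
j(L) = 5 - L**2/2
-454*j(c(1, -1)) - 474 = -454*(5 - (3 - 1 + (-1)**2 + 1*(-1))**2/2) - 474 = -454*(5 - (3 - 1 + 1 - 1)**2/2) - 474 = -454*(5 - 1/2*2**2) - 474 = -454*(5 - 1/2*4) - 474 = -454*(5 - 2) - 474 = -454*3 - 474 = -1362 - 474 = -1836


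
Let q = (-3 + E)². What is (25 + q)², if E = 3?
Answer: 625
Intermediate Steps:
q = 0 (q = (-3 + 3)² = 0² = 0)
(25 + q)² = (25 + 0)² = 25² = 625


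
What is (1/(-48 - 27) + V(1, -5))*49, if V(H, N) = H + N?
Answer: -14749/75 ≈ -196.65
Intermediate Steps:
(1/(-48 - 27) + V(1, -5))*49 = (1/(-48 - 27) + (1 - 5))*49 = (1/(-75) - 4)*49 = (-1/75 - 4)*49 = -301/75*49 = -14749/75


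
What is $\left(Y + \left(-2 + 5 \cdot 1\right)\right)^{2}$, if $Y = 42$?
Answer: $2025$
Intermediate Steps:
$\left(Y + \left(-2 + 5 \cdot 1\right)\right)^{2} = \left(42 + \left(-2 + 5 \cdot 1\right)\right)^{2} = \left(42 + \left(-2 + 5\right)\right)^{2} = \left(42 + 3\right)^{2} = 45^{2} = 2025$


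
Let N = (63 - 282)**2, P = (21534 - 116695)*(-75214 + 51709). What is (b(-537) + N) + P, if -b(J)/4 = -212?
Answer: 2236808114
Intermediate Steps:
P = 2236759305 (P = -95161*(-23505) = 2236759305)
b(J) = 848 (b(J) = -4*(-212) = 848)
N = 47961 (N = (-219)**2 = 47961)
(b(-537) + N) + P = (848 + 47961) + 2236759305 = 48809 + 2236759305 = 2236808114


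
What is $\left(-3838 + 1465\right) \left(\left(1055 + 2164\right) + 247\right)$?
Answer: $-8224818$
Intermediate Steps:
$\left(-3838 + 1465\right) \left(\left(1055 + 2164\right) + 247\right) = - 2373 \left(3219 + 247\right) = \left(-2373\right) 3466 = -8224818$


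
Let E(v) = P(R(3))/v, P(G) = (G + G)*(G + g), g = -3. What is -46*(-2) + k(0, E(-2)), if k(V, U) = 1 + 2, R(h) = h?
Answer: 95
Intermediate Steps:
P(G) = 2*G*(-3 + G) (P(G) = (G + G)*(G - 3) = (2*G)*(-3 + G) = 2*G*(-3 + G))
E(v) = 0 (E(v) = (2*3*(-3 + 3))/v = (2*3*0)/v = 0/v = 0)
k(V, U) = 3
-46*(-2) + k(0, E(-2)) = -46*(-2) + 3 = 92 + 3 = 95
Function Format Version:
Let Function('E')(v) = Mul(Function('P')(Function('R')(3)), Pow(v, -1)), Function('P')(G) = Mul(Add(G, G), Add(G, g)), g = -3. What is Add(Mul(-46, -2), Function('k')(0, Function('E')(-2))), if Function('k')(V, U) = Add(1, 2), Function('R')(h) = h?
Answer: 95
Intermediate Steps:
Function('P')(G) = Mul(2, G, Add(-3, G)) (Function('P')(G) = Mul(Add(G, G), Add(G, -3)) = Mul(Mul(2, G), Add(-3, G)) = Mul(2, G, Add(-3, G)))
Function('E')(v) = 0 (Function('E')(v) = Mul(Mul(2, 3, Add(-3, 3)), Pow(v, -1)) = Mul(Mul(2, 3, 0), Pow(v, -1)) = Mul(0, Pow(v, -1)) = 0)
Function('k')(V, U) = 3
Add(Mul(-46, -2), Function('k')(0, Function('E')(-2))) = Add(Mul(-46, -2), 3) = Add(92, 3) = 95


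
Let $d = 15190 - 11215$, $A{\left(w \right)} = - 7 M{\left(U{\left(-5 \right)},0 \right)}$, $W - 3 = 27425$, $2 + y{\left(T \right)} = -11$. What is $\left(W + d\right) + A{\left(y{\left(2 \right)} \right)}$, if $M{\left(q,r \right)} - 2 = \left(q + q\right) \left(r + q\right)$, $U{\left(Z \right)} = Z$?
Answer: $31039$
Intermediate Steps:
$y{\left(T \right)} = -13$ ($y{\left(T \right)} = -2 - 11 = -13$)
$M{\left(q,r \right)} = 2 + 2 q \left(q + r\right)$ ($M{\left(q,r \right)} = 2 + \left(q + q\right) \left(r + q\right) = 2 + 2 q \left(q + r\right)$)
$W = 27428$ ($W = 3 + 27425 = 27428$)
$A{\left(w \right)} = -364$ ($A{\left(w \right)} = - 7 \left(2 + 2 \left(-5\right)^{2} + 2 \left(-5\right) 0\right) = - 7 \left(2 + 2 \cdot 25 + 0\right) = - 7 \left(2 + 50 + 0\right) = \left(-7\right) 52 = -364$)
$d = 3975$ ($d = 15190 - 11215 = 3975$)
$\left(W + d\right) + A{\left(y{\left(2 \right)} \right)} = \left(27428 + 3975\right) - 364 = 31403 - 364 = 31039$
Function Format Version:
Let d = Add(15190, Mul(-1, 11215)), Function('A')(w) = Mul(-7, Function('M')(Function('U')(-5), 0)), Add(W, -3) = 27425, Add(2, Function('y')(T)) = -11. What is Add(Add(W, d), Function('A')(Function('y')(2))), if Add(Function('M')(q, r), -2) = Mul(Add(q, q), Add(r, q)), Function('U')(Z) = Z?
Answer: 31039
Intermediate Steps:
Function('y')(T) = -13 (Function('y')(T) = Add(-2, -11) = -13)
Function('M')(q, r) = Add(2, Mul(2, q, Add(q, r))) (Function('M')(q, r) = Add(2, Mul(Add(q, q), Add(r, q))) = Add(2, Mul(Mul(2, q), Add(q, r))) = Add(2, Mul(2, q, Add(q, r))))
W = 27428 (W = Add(3, 27425) = 27428)
Function('A')(w) = -364 (Function('A')(w) = Mul(-7, Add(2, Mul(2, Pow(-5, 2)), Mul(2, -5, 0))) = Mul(-7, Add(2, Mul(2, 25), 0)) = Mul(-7, Add(2, 50, 0)) = Mul(-7, 52) = -364)
d = 3975 (d = Add(15190, -11215) = 3975)
Add(Add(W, d), Function('A')(Function('y')(2))) = Add(Add(27428, 3975), -364) = Add(31403, -364) = 31039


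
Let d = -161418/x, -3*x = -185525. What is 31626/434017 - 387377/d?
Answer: 31192000252471729/210174468318 ≈ 1.4841e+5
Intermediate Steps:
x = 185525/3 (x = -⅓*(-185525) = 185525/3 ≈ 61842.)
d = -484254/185525 (d = -161418/185525/3 = -161418*3/185525 = -484254/185525 ≈ -2.6102)
31626/434017 - 387377/d = 31626/434017 - 387377/(-484254/185525) = 31626*(1/434017) - 387377*(-185525/484254) = 31626/434017 + 71868117925/484254 = 31192000252471729/210174468318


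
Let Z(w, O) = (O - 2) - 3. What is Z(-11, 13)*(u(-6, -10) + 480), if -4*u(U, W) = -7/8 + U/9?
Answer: 46117/12 ≈ 3843.1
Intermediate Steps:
u(U, W) = 7/32 - U/36 (u(U, W) = -(-7/8 + U/9)/4 = 7/32 - U/36)
Z(w, O) = -5 + O (Z(w, O) = (-2 + O) - 3 = -5 + O)
Z(-11, 13)*(u(-6, -10) + 480) = (-5 + 13)*((7/32 - 1/36*(-6)) + 480) = 8*((7/32 + 1/6) + 480) = 8*(37/96 + 480) = 8*(46117/96) = 46117/12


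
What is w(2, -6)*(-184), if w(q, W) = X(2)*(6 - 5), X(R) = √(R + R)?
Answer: -368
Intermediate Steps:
X(R) = √2*√R (X(R) = √(2*R) = √2*√R)
w(q, W) = 2 (w(q, W) = (√2*√2)*(6 - 5) = 2*1 = 2)
w(2, -6)*(-184) = 2*(-184) = -368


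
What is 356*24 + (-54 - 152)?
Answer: 8338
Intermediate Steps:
356*24 + (-54 - 152) = 8544 - 206 = 8338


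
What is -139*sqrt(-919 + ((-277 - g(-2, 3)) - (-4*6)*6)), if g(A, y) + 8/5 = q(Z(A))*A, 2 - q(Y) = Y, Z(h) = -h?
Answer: -278*I*sqrt(6565)/5 ≈ -4505.0*I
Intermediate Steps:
q(Y) = 2 - Y
g(A, y) = -8/5 + A*(2 + A) (g(A, y) = -8/5 + (2 - (-1)*A)*A = -8/5 + (2 + A)*A = -8/5 + A*(2 + A))
-139*sqrt(-919 + ((-277 - g(-2, 3)) - (-4*6)*6)) = -139*sqrt(-919 + ((-277 - (-8/5 - 2*(2 - 2))) - (-4*6)*6)) = -139*sqrt(-919 + ((-277 - (-8/5 - 2*0)) - (-24)*6)) = -139*sqrt(-919 + ((-277 - (-8/5 + 0)) - 1*(-144))) = -139*sqrt(-919 + ((-277 - 1*(-8/5)) + 144)) = -139*sqrt(-919 + ((-277 + 8/5) + 144)) = -139*sqrt(-919 + (-1377/5 + 144)) = -139*sqrt(-919 - 657/5) = -278*I*sqrt(6565)/5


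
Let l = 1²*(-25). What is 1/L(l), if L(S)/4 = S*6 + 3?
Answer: -1/588 ≈ -0.0017007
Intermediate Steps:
l = -25 (l = 1*(-25) = -25)
L(S) = 12 + 24*S (L(S) = 4*(S*6 + 3) = 4*(6*S + 3) = 4*(3 + 6*S) = 12 + 24*S)
1/L(l) = 1/(12 + 24*(-25)) = 1/(12 - 600) = 1/(-588) = -1/588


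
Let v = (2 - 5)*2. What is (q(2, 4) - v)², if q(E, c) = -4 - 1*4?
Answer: 4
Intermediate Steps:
q(E, c) = -8 (q(E, c) = -4 - 4 = -8)
v = -6 (v = -3*2 = -6)
(q(2, 4) - v)² = (-8 - 1*(-6))² = (-8 + 6)² = (-2)² = 4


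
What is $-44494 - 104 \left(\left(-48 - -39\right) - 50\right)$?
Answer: $-38358$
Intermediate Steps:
$-44494 - 104 \left(\left(-48 - -39\right) - 50\right) = -44494 - 104 \left(\left(-48 + 39\right) - 50\right) = -44494 - 104 \left(-9 - 50\right) = -44494 - -6136 = -44494 + 6136 = -38358$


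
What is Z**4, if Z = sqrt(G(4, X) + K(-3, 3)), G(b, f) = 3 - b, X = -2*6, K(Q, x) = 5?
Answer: 16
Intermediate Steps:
X = -12
Z = 2 (Z = sqrt((3 - 1*4) + 5) = sqrt((3 - 4) + 5) = sqrt(-1 + 5) = sqrt(4) = 2)
Z**4 = 2**4 = 16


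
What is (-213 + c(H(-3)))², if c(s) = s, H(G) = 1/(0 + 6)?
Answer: 1630729/36 ≈ 45298.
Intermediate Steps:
H(G) = ⅙ (H(G) = 1/6 = ⅙)
(-213 + c(H(-3)))² = (-213 + ⅙)² = (-1277/6)² = 1630729/36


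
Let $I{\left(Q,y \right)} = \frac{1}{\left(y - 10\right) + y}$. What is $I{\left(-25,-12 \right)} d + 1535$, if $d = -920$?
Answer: $\frac{26555}{17} \approx 1562.1$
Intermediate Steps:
$I{\left(Q,y \right)} = \frac{1}{-10 + 2 y}$ ($I{\left(Q,y \right)} = \frac{1}{\left(-10 + y\right) + y} = \frac{1}{-10 + 2 y}$)
$I{\left(-25,-12 \right)} d + 1535 = \frac{1}{2 \left(-5 - 12\right)} \left(-920\right) + 1535 = \frac{1}{2 \left(-17\right)} \left(-920\right) + 1535 = \frac{1}{2} \left(- \frac{1}{17}\right) \left(-920\right) + 1535 = \left(- \frac{1}{34}\right) \left(-920\right) + 1535 = \frac{460}{17} + 1535 = \frac{26555}{17}$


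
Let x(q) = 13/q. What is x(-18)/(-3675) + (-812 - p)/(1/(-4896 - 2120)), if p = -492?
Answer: 148514688013/66150 ≈ 2.2451e+6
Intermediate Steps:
x(-18)/(-3675) + (-812 - p)/(1/(-4896 - 2120)) = (13/(-18))/(-3675) + (-812 - 1*(-492))/(1/(-4896 - 2120)) = (13*(-1/18))*(-1/3675) + (-812 + 492)/(1/(-7016)) = -13/18*(-1/3675) - 320/(-1/7016) = 13/66150 - 320*(-7016) = 13/66150 + 2245120 = 148514688013/66150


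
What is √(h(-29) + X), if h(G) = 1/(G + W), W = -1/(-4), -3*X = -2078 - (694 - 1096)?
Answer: 2*√16622790/345 ≈ 23.635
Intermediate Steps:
X = 1676/3 (X = -(-2078 - (694 - 1096))/3 = -(-2078 - 1*(-402))/3 = -(-2078 + 402)/3 = -⅓*(-1676) = 1676/3 ≈ 558.67)
W = ¼ (W = -1*(-¼) = ¼ ≈ 0.25000)
h(G) = 1/(¼ + G) (h(G) = 1/(G + ¼) = 1/(¼ + G))
√(h(-29) + X) = √(4/(1 + 4*(-29)) + 1676/3) = √(4/(1 - 116) + 1676/3) = √(4/(-115) + 1676/3) = √(4*(-1/115) + 1676/3) = √(-4/115 + 1676/3) = √(192728/345) = 2*√16622790/345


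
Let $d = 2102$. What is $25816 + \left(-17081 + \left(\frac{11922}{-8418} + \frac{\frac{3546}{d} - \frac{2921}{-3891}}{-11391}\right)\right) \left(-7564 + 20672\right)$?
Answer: $- \frac{14632520257967643718888}{65355699870693} \approx -2.2389 \cdot 10^{8}$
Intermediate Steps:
$25816 + \left(-17081 + \left(\frac{11922}{-8418} + \frac{\frac{3546}{d} - \frac{2921}{-3891}}{-11391}\right)\right) \left(-7564 + 20672\right) = 25816 + \left(-17081 + \left(\frac{11922}{-8418} + \frac{\frac{3546}{2102} - \frac{2921}{-3891}}{-11391}\right)\right) \left(-7564 + 20672\right) = 25816 + \left(-17081 + \left(11922 \left(- \frac{1}{8418}\right) + \left(3546 \cdot \frac{1}{2102} - - \frac{2921}{3891}\right) \left(- \frac{1}{11391}\right)\right)\right) 13108 = 25816 + \left(-17081 - \left(\frac{1987}{1403} - \left(\frac{1773}{1051} + \frac{2921}{3891}\right) \left(- \frac{1}{11391}\right)\right)\right) 13108 = 25816 + \left(-17081 + \left(- \frac{1987}{1403} + \frac{9968714}{4089441} \left(- \frac{1}{11391}\right)\right)\right) 13108 = 25816 + \left(-17081 - \frac{92574054276139}{65355699870693}\right) 13108 = 25816 - \frac{14634207480715505529376}{65355699870693} = - \frac{14632520257967643718888}{65355699870693}$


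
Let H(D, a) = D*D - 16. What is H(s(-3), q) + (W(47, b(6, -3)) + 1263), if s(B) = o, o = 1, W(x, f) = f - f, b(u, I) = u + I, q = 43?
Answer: 1248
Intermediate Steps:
b(u, I) = I + u
W(x, f) = 0
s(B) = 1
H(D, a) = -16 + D² (H(D, a) = D² - 16 = -16 + D²)
H(s(-3), q) + (W(47, b(6, -3)) + 1263) = (-16 + 1²) + (0 + 1263) = (-16 + 1) + 1263 = -15 + 1263 = 1248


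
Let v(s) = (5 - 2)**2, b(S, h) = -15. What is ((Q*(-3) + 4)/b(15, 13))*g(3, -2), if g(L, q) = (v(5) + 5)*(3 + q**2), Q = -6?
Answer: -2156/15 ≈ -143.73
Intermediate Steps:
v(s) = 9 (v(s) = 3**2 = 9)
g(L, q) = 42 + 14*q**2 (g(L, q) = (9 + 5)*(3 + q**2) = 14*(3 + q**2) = 42 + 14*q**2)
((Q*(-3) + 4)/b(15, 13))*g(3, -2) = ((-6*(-3) + 4)/(-15))*(42 + 14*(-2)**2) = ((18 + 4)*(-1/15))*(42 + 14*4) = (22*(-1/15))*(42 + 56) = -22/15*98 = -2156/15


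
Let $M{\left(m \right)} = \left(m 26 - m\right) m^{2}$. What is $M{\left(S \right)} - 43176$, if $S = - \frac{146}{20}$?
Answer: $- \frac{2116057}{40} \approx -52901.0$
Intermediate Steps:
$S = - \frac{73}{10}$ ($S = \left(-146\right) \frac{1}{20} = - \frac{73}{10} \approx -7.3$)
$M{\left(m \right)} = 25 m^{3}$ ($M{\left(m \right)} = \left(26 m - m\right) m^{2} = 25 m m^{2} = 25 m^{3}$)
$M{\left(S \right)} - 43176 = 25 \left(- \frac{73}{10}\right)^{3} - 43176 = 25 \left(- \frac{389017}{1000}\right) - 43176 = - \frac{389017}{40} - 43176 = - \frac{2116057}{40}$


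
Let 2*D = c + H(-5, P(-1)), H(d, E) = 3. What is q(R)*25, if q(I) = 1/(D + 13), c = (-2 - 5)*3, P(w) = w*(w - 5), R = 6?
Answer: 25/4 ≈ 6.2500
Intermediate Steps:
P(w) = w*(-5 + w)
c = -21 (c = -7*3 = -21)
D = -9 (D = (-21 + 3)/2 = (1/2)*(-18) = -9)
q(I) = 1/4 (q(I) = 1/(-9 + 13) = 1/4)
q(R)*25 = (1/4)*25 = 25/4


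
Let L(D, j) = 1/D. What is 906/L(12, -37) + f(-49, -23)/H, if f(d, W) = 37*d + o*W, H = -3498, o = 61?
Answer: 6338912/583 ≈ 10873.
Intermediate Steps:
f(d, W) = 37*d + 61*W
906/L(12, -37) + f(-49, -23)/H = 906/(1/12) + (37*(-49) + 61*(-23))/(-3498) = 906/(1/12) + (-1813 - 1403)*(-1/3498) = 906*12 - 3216*(-1/3498) = 10872 + 536/583 = 6338912/583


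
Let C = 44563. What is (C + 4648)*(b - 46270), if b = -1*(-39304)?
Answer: -342803826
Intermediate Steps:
b = 39304
(C + 4648)*(b - 46270) = (44563 + 4648)*(39304 - 46270) = 49211*(-6966) = -342803826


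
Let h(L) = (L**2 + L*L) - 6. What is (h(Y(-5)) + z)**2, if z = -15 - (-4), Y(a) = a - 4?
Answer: 21025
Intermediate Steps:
Y(a) = -4 + a
z = -11 (z = -15 - 1*(-4) = -15 + 4 = -11)
h(L) = -6 + 2*L**2 (h(L) = (L**2 + L**2) - 6 = 2*L**2 - 6 = -6 + 2*L**2)
(h(Y(-5)) + z)**2 = ((-6 + 2*(-4 - 5)**2) - 11)**2 = ((-6 + 2*(-9)**2) - 11)**2 = ((-6 + 2*81) - 11)**2 = ((-6 + 162) - 11)**2 = (156 - 11)**2 = 145**2 = 21025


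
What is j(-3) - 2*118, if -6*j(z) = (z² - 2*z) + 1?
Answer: -716/3 ≈ -238.67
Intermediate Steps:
j(z) = -⅙ - z²/6 + z/3 (j(z) = -((z² - 2*z) + 1)/6 = -(1 + z² - 2*z)/6 = -⅙ - z²/6 + z/3)
j(-3) - 2*118 = (-⅙ - ⅙*(-3)² + (⅓)*(-3)) - 2*118 = (-⅙ - ⅙*9 - 1) - 236 = (-⅙ - 3/2 - 1) - 236 = -8/3 - 236 = -716/3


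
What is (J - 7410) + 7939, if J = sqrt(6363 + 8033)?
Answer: 529 + 2*sqrt(3599) ≈ 648.98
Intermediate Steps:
J = 2*sqrt(3599) (J = sqrt(14396) = 2*sqrt(3599) ≈ 119.98)
(J - 7410) + 7939 = (2*sqrt(3599) - 7410) + 7939 = (-7410 + 2*sqrt(3599)) + 7939 = 529 + 2*sqrt(3599)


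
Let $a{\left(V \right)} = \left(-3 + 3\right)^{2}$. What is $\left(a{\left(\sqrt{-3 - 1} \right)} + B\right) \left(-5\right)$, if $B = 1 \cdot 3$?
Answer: $-15$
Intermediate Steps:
$B = 3$
$a{\left(V \right)} = 0$ ($a{\left(V \right)} = 0^{2} = 0$)
$\left(a{\left(\sqrt{-3 - 1} \right)} + B\right) \left(-5\right) = \left(0 + 3\right) \left(-5\right) = 3 \left(-5\right) = -15$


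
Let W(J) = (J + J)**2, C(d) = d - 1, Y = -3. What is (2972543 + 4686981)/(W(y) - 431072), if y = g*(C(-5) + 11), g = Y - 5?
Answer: -1914881/106168 ≈ -18.036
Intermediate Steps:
C(d) = -1 + d
g = -8 (g = -3 - 5 = -8)
y = -40 (y = -8*((-1 - 5) + 11) = -8*(-6 + 11) = -8*5 = -40)
W(J) = 4*J**2 (W(J) = (2*J)**2 = 4*J**2)
(2972543 + 4686981)/(W(y) - 431072) = (2972543 + 4686981)/(4*(-40)**2 - 431072) = 7659524/(4*1600 - 431072) = 7659524/(6400 - 431072) = 7659524/(-424672) = 7659524*(-1/424672) = -1914881/106168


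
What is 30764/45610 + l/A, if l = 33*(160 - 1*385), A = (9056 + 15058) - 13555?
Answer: -6908587/240797995 ≈ -0.028690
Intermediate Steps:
A = 10559 (A = 24114 - 13555 = 10559)
l = -7425 (l = 33*(160 - 385) = 33*(-225) = -7425)
30764/45610 + l/A = 30764/45610 - 7425/10559 = 30764*(1/45610) - 7425*1/10559 = 15382/22805 - 7425/10559 = -6908587/240797995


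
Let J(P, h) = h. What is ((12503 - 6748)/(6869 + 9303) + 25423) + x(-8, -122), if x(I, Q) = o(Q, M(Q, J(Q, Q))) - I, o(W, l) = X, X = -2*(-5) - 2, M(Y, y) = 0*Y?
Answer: 411405263/16172 ≈ 25439.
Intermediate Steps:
M(Y, y) = 0
X = 8 (X = 10 - 2 = 8)
o(W, l) = 8
x(I, Q) = 8 - I
((12503 - 6748)/(6869 + 9303) + 25423) + x(-8, -122) = ((12503 - 6748)/(6869 + 9303) + 25423) + (8 - 1*(-8)) = (5755/16172 + 25423) + (8 + 8) = (5755*(1/16172) + 25423) + 16 = (5755/16172 + 25423) + 16 = 411146511/16172 + 16 = 411405263/16172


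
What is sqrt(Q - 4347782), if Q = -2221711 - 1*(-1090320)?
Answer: 3*I*sqrt(608797) ≈ 2340.8*I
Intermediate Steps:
Q = -1131391 (Q = -2221711 + 1090320 = -1131391)
sqrt(Q - 4347782) = sqrt(-1131391 - 4347782) = sqrt(-5479173) = 3*I*sqrt(608797)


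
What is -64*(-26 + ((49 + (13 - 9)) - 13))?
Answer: -896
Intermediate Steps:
-64*(-26 + ((49 + (13 - 9)) - 13)) = -64*(-26 + ((49 + 4) - 13)) = -64*(-26 + (53 - 13)) = -64*(-26 + 40) = -64*14 = -896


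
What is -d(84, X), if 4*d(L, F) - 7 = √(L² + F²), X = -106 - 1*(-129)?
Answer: -7/4 - √7585/4 ≈ -23.523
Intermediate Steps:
X = 23 (X = -106 + 129 = 23)
d(L, F) = 7/4 + √(F² + L²)/4 (d(L, F) = 7/4 + √(L² + F²)/4 = 7/4 + √(F² + L²)/4)
-d(84, X) = -(7/4 + √(23² + 84²)/4) = -(7/4 + √(529 + 7056)/4) = -(7/4 + √7585/4) = -7/4 - √7585/4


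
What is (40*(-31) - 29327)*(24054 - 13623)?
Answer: -318844377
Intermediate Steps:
(40*(-31) - 29327)*(24054 - 13623) = (-1240 - 29327)*10431 = -30567*10431 = -318844377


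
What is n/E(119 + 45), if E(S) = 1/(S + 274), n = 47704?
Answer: 20894352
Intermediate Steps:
E(S) = 1/(274 + S)
n/E(119 + 45) = 47704/(1/(274 + (119 + 45))) = 47704/(1/(274 + 164)) = 47704/(1/438) = 47704*438 = 20894352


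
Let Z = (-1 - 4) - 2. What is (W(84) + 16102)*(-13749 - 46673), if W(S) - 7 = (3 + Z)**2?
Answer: -974304750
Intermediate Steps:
Z = -7 (Z = -5 - 2 = -7)
W(S) = 23 (W(S) = 7 + (3 - 7)**2 = 7 + (-4)**2 = 7 + 16 = 23)
(W(84) + 16102)*(-13749 - 46673) = (23 + 16102)*(-13749 - 46673) = 16125*(-60422) = -974304750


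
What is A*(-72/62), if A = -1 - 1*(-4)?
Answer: -108/31 ≈ -3.4839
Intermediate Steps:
A = 3 (A = -1 + 4 = 3)
A*(-72/62) = 3*(-72/62) = 3*(-72*1/62) = 3*(-36/31) = -108/31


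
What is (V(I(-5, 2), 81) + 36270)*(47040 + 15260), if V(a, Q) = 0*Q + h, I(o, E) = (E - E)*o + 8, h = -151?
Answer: 2250213700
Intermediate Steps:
I(o, E) = 8 (I(o, E) = 0*o + 8 = 0 + 8 = 8)
V(a, Q) = -151 (V(a, Q) = 0*Q - 151 = 0 - 151 = -151)
(V(I(-5, 2), 81) + 36270)*(47040 + 15260) = (-151 + 36270)*(47040 + 15260) = 36119*62300 = 2250213700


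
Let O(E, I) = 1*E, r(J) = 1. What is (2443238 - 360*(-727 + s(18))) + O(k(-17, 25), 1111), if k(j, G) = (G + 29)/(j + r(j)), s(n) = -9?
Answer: 21665557/8 ≈ 2.7082e+6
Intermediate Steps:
k(j, G) = (29 + G)/(1 + j) (k(j, G) = (G + 29)/(j + 1) = (29 + G)/(1 + j))
O(E, I) = E
(2443238 - 360*(-727 + s(18))) + O(k(-17, 25), 1111) = (2443238 - 360*(-727 - 9)) + (29 + 25)/(1 - 17) = (2443238 - 360*(-736)) + 54/(-16) = (2443238 + 264960) - 1/16*54 = 2708198 - 27/8 = 21665557/8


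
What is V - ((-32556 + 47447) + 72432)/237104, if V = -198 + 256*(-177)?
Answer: -10790690363/237104 ≈ -45510.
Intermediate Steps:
V = -45510 (V = -198 - 45312 = -45510)
V - ((-32556 + 47447) + 72432)/237104 = -45510 - ((-32556 + 47447) + 72432)/237104 = -45510 - (14891 + 72432)/237104 = -45510 - 87323/237104 = -10790690363/237104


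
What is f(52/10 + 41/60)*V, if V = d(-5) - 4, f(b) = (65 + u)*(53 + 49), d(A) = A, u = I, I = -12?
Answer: -48654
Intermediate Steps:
u = -12
f(b) = 5406 (f(b) = (65 - 12)*(53 + 49) = 53*102 = 5406)
V = -9 (V = -5 - 4 = -9)
f(52/10 + 41/60)*V = 5406*(-9) = -48654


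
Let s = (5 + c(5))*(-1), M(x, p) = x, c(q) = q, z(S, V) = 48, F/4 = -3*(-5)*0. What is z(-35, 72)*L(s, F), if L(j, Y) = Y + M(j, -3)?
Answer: -480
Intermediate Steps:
F = 0 (F = 4*(-3*(-5)*0) = 4*(15*0) = 4*0 = 0)
s = -10 (s = (5 + 5)*(-1) = 10*(-1) = -10)
L(j, Y) = Y + j
z(-35, 72)*L(s, F) = 48*(0 - 10) = 48*(-10) = -480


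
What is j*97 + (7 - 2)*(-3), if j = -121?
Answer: -11752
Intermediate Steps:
j*97 + (7 - 2)*(-3) = -121*97 + (7 - 2)*(-3) = -11737 + 5*(-3) = -11737 - 15 = -11752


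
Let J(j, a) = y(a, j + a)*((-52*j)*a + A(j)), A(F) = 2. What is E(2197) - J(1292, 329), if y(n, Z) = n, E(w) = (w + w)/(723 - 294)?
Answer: 239978068976/33 ≈ 7.2721e+9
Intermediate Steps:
E(w) = 2*w/429 (E(w) = (2*w)/429 = (2*w)*(1/429) = 2*w/429)
J(j, a) = a*(2 - 52*a*j) (J(j, a) = a*((-52*j)*a + 2) = a*(-52*a*j + 2) = a*(2 - 52*a*j))
E(2197) - J(1292, 329) = (2/429)*2197 - 2*329*(1 - 26*329*1292) = 338/33 - 2*329*(1 - 11051768) = 338/33 - 2*329*(-11051767) = 338/33 - 1*(-7272062686) = 338/33 + 7272062686 = 239978068976/33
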